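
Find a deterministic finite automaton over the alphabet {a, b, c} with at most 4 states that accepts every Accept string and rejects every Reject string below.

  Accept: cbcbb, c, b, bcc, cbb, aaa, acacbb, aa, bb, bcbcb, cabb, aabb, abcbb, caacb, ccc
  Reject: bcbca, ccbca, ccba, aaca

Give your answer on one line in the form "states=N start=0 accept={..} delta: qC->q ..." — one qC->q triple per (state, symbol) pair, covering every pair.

states=4 start=0 accept={0,1,3} delta: 0a->0 0b->0 0c->1 1a->2 1b->0 1c->3 2a->0 2b->0 2c->0 3a->2 3b->1 3c->0

Fold the examples into a partial DFA from state 0: repeatedly fix the first undefined (state, symbol) met by the shortest-then-alphabetical prefix, trying targets in increasing order and rejecting any under which an Accept and a Reject string meet in one state with the same remainder; add a state when all current targets are rejected. Accepting states are where Accept strings end.
a: 0a undefined. 0a->0: ok.
b: 0b undefined. 0b->0: ok.
c: 0c undefined. 0c->0: no, cbcbb/bcbca meet in 0. Open state 1: 0c->1.
ca: 1a undefined. 1a->0: no, b/aaca meet in 0. 1a->1: no, c/aaca meet in 1. Open state 2: 1a->2.
cb: 1b undefined. 1b->0: ok.
cc: 1c undefined. 1c->0: no, cbcbb/ccba meet in 0. 1c->1: no, cbcbb/ccba meet in 0. 1c->2: no, bcc/bcbca meet in 2. Open state 3: 1c->3.
caa: 2a undefined. 2a->0: ok.
cab: 2b undefined. 2b->0: ok.
ccb: 3b undefined. 3b->0: no, cbcbb/ccba meet in 0. 3b->1: ok.
ccc: 3c undefined. 3c->0: ok.
acac: 2c undefined. 2c->0: ok.
ccbca: 3a undefined. 3a->0: no, cbcbb/ccbca meet in 0. 3a->1: no, c/ccbca meet in 1. 3a->2: ok.
All examples now run through 4 states with every (state, symbol) defined. Accept strings end in {0,1,3}, Reject strings end in {2}; accept={0,1,3}.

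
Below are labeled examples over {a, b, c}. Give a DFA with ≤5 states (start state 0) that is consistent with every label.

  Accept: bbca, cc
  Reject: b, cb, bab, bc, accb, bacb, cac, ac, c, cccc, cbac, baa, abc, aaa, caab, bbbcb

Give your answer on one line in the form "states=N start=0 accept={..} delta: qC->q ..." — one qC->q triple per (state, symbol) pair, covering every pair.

Grow the machine one transition at a time. Run the examples from 0; the earliest place one falls off (shortest prefix, ties alphabetical) gets sent to the lowest-numbered state that keeps every Accept/Reject pair distinguishable — a pair clashes when both reach the same state with identical unread suffix — and to a fresh state only if none does.
a: 0a undefined. 0a->0: ok.
b: 0b undefined. 0b->0: ok.
c: 0c undefined. 0c->0: no, bbca/b meet in 0. Open state 1: 0c->1.
ca: 1a undefined. 1a->0: no, bbca/b meet in 0. 1a->1: no, bbca/bc meet in 1. Open state 2: 1a->2.
cb: 1b undefined. 1b->0: ok.
cc: 1c undefined. 1c->0: no, cc/b meet in 0. 1c->1: no, cc/bc meet in 1. 1c->2: ok.
caa: 2a undefined. 2a->0: ok.
cac: 2c undefined. 2c->0: ok.
accb: 2b undefined. 2b->0: ok.
All examples now run through 3 states with every (state, symbol) defined. Accept strings end in {2}, Reject strings end in {0,1}; accept={2}.

states=3 start=0 accept={2} delta: 0a->0 0b->0 0c->1 1a->2 1b->0 1c->2 2a->0 2b->0 2c->0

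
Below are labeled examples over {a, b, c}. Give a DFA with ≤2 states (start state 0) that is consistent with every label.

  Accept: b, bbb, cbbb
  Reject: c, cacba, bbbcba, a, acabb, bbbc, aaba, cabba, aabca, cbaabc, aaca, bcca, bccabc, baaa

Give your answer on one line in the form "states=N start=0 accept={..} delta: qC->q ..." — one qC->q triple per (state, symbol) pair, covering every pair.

Fold the examples into a partial DFA from state 0: repeatedly fix the first undefined (state, symbol) met by the shortest-then-alphabetical prefix, trying targets in increasing order and rejecting any under which an Accept and a Reject string meet in one state with the same remainder; add a state when all current targets are rejected. Accepting states are where Accept strings end.
a: 0a undefined. 0a->0: ok.
b: 0b undefined. 0b->0: no, b/a meet in 0. Open state 1: 0b->1.
c: 0c undefined. 0c->0: ok.
ba: 1a undefined. 1a->0: ok.
bb: 1b undefined. 1b->0: ok.
bc: 1c undefined. 1c->0: ok.
All examples now run through 2 states with every (state, symbol) defined. Accept strings end in {1}, Reject strings end in {0}; accept={1}.

states=2 start=0 accept={1} delta: 0a->0 0b->1 0c->0 1a->0 1b->0 1c->0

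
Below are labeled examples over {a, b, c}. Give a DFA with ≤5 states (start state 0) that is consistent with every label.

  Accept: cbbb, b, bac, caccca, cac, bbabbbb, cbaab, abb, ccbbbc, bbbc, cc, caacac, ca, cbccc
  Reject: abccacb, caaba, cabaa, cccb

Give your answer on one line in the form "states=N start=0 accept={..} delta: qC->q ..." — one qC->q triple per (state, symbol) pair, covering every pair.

states=3 start=0 accept={0,1} delta: 0a->0 0b->0 0c->1 1a->1 1b->2 1c->0 2a->2 2b->0 2c->0

Grow the machine one transition at a time. Run the examples from 0; the earliest place one falls off (shortest prefix, ties alphabetical) gets sent to the lowest-numbered state that keeps every Accept/Reject pair distinguishable — a pair clashes when both reach the same state with identical unread suffix — and to a fresh state only if none does.
a: 0a undefined. 0a->0: ok.
b: 0b undefined. 0b->0: ok.
c: 0c undefined. 0c->0: no, cbbb/abccacb meet in 0. Open state 1: 0c->1.
ca: 1a undefined. 1a->0: no, b/caaba meet in 0. 1a->1: ok.
cb: 1b undefined. 1b->0: no, cbbb/caaba meet in 0. 1b->1: no, cbbb/caaba meet in 1. Open state 2: 1b->2.
cc: 1c undefined. 1c->0: ok.
cba: 2a undefined. 2a->0: no, b/caaba meet in 0. 2a->1: no, bac/caaba meet in 1. 2a->2: ok.
cbb: 2b undefined. 2b->0: ok.
cbc: 2c undefined. 2c->0: ok.
All examples now run through 3 states with every (state, symbol) defined. Accept strings end in {0,1}, Reject strings end in {2}; accept={0,1}.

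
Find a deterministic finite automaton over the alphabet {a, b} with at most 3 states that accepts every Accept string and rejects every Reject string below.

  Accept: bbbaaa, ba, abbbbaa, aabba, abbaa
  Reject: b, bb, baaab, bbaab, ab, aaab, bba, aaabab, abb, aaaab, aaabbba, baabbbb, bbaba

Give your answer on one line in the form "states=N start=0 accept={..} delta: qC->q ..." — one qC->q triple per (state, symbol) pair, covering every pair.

Fold the examples into a partial DFA from state 0: repeatedly fix the first undefined (state, symbol) met by the shortest-then-alphabetical prefix, trying targets in increasing order and rejecting any under which an Accept and a Reject string meet in one state with the same remainder; add a state when all current targets are rejected. Accepting states are where Accept strings end.
a: 0a undefined. 0a->0: no, aabba/bba meet in 0 with "bba" left. Open state 1: 0a->1.
b: 0b undefined. 0b->0: no, ba/bba meet in 1. 0b->1: ok.
aa: 1a undefined. 1a->0: no, aabba/bba meet in 1 with "ba" left. 1a->1: no, ba/b meet in 1. Open state 2: 1a->2.
ab: 1b undefined. 1b->0: ok.
aaa: 2a undefined. 2a->0: no, bbbaaa/b meet in 1. 2a->1: no, abbbbaa/b meet in 1. 2a->2: ok.
aab: 2b undefined. 2b->0: ok.
All examples now run through 3 states with every (state, symbol) defined. Accept strings end in {2}, Reject strings end in {0,1}; accept={2}.

states=3 start=0 accept={2} delta: 0a->1 0b->1 1a->2 1b->0 2a->2 2b->0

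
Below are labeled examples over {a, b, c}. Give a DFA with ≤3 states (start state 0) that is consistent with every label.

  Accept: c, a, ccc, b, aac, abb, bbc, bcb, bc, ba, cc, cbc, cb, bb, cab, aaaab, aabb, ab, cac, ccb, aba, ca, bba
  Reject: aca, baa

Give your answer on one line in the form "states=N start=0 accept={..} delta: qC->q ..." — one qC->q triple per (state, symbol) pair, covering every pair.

states=3 start=0 accept={0,1} delta: 0a->1 0b->0 0c->0 1a->2 1b->0 1c->1 2a->0 2b->0 2c->0

Fold the examples into a partial DFA from state 0: repeatedly fix the first undefined (state, symbol) met by the shortest-then-alphabetical prefix, trying targets in increasing order and rejecting any under which an Accept and a Reject string meet in one state with the same remainder; add a state when all current targets are rejected. Accepting states are where Accept strings end.
a: 0a undefined. 0a->0: no, ca/aca meet in 0 with "ca" left. Open state 1: 0a->1.
b: 0b undefined. 0b->0: ok.
c: 0c undefined. 0c->0: ok.
aa: 1a undefined. 1a->0: no, c/baa meet in 0. 1a->1: no, a/baa meet in 1. Open state 2: 1a->2.
ab: 1b undefined. 1b->0: ok.
ac: 1c undefined. 1c->0: no, a/aca meet in 1. 1c->1: ok.
aaa: 2a undefined. 2a->0: ok.
aab: 2b undefined. 2b->0: ok.
aac: 2c undefined. 2c->0: ok.
All examples now run through 3 states with every (state, symbol) defined. Accept strings end in {0,1}, Reject strings end in {2}; accept={0,1}.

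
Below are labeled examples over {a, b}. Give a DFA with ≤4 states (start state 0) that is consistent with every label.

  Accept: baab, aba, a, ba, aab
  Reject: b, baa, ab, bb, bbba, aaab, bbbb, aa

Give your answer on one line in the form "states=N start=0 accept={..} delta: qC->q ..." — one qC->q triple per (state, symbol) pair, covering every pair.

Grow the machine one transition at a time. Run the examples from 0; the earliest place one falls off (shortest prefix, ties alphabetical) gets sent to the lowest-numbered state that keeps every Accept/Reject pair distinguishable — a pair clashes when both reach the same state with identical unread suffix — and to a fresh state only if none does.
a: 0a undefined. 0a->0: no, a/aa meet in 0. Open state 1: 0a->1.
b: 0b undefined. 0b->0: no, a/bbba meet in 1. 0b->1: no, baab/aaab meet in 1 with "aab" left. Open state 2: 0b->2.
aa: 1a undefined. 1a->0: no, aab/b meet in 2. 1a->1: no, a/aa meet in 1. 1a->2: no, aab/bb meet in 2 with "b" left. Open state 3: 1a->3.
ab: 1b undefined. 1b->0: ok.
ba: 2a undefined. 2a->0: no, baab/ab meet in 0. 2a->1: ok.
bb: 2b undefined. 2b->0: no, aba/bbba meet in 1. 2b->1: no, aba/bb meet in 1. 2b->2: no, aba/bbba meet in 1. 2b->3: ok.
aaa: 3a undefined. 3a->0: ok.
aab: 3b undefined. 3b->0: no, baab/ab meet in 0. 3b->1: ok.
All examples now run through 4 states with every (state, symbol) defined. Accept strings end in {1}, Reject strings end in {0,2,3}; accept={1}.

states=4 start=0 accept={1} delta: 0a->1 0b->2 1a->3 1b->0 2a->1 2b->3 3a->0 3b->1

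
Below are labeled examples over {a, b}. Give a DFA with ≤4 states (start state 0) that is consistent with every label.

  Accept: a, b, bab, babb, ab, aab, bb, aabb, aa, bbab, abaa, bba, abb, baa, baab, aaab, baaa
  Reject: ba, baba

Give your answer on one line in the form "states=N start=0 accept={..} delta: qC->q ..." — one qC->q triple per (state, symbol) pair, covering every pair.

Grow the machine one transition at a time. Run the examples from 0; the earliest place one falls off (shortest prefix, ties alphabetical) gets sent to the lowest-numbered state that keeps every Accept/Reject pair distinguishable — a pair clashes when both reach the same state with identical unread suffix — and to a fresh state only if none does.
a: 0a undefined. 0a->0: ok.
b: 0b undefined. 0b->0: no, a/ba meet in 0. Open state 1: 0b->1.
ba: 1a undefined. 1a->0: no, a/ba meet in 0. 1a->1: no, b/ba meet in 1. Open state 2: 1a->2.
bb: 1b undefined. 1b->0: ok.
baa: 2a undefined. 2a->0: ok.
bab: 2b undefined. 2b->0: no, a/baba meet in 0. 2b->1: ok.
All examples now run through 3 states with every (state, symbol) defined. Accept strings end in {0,1}, Reject strings end in {2}; accept={0,1}.

states=3 start=0 accept={0,1} delta: 0a->0 0b->1 1a->2 1b->0 2a->0 2b->1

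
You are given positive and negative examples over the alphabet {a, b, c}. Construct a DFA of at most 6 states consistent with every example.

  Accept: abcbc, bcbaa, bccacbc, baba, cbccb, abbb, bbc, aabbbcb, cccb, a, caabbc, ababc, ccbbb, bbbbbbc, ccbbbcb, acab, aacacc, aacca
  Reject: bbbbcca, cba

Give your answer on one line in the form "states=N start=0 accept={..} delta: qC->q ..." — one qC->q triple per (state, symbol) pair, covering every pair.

State merging on the prefix tree: take the shortest (then alphabetical) example prefix whose next move is undefined and point that move at state 0, else 1, else 2, ...; a target is out if some Accept/Reject pair would then sit in one state with the same input left (inseparable). If every existing state is out, open a new one.
a: 0a undefined. 0a->0: ok.
b: 0b undefined. 0b->0: no, aacca/bbbbcca meet in 0 with "cca" left. Open state 1: 0b->1.
c: 0c undefined. 0c->0: ok.
ba: 1a undefined. 1a->0: no, baba/cba meet in 0. 1a->1: no, cccb/cba meet in 1. Open state 2: 1a->2.
bb: 1b undefined. 1b->0: no, bbc/bbbbcca meet in 0. 1b->1: ok.
bc: 1c undefined. 1c->0: no, abcbc/bbbbcca meet in 0. 1c->1: ok.
bab: 2b undefined. 2b->0: ok.
bcbaa: 2a undefined. 2a->0: ok.
bccac: 2c undefined. 2c->0: ok.
All examples now run through 3 states with every (state, symbol) defined. Accept strings end in {0,1}, Reject strings end in {2}; accept={0,1}.

states=3 start=0 accept={0,1} delta: 0a->0 0b->1 0c->0 1a->2 1b->1 1c->1 2a->0 2b->0 2c->0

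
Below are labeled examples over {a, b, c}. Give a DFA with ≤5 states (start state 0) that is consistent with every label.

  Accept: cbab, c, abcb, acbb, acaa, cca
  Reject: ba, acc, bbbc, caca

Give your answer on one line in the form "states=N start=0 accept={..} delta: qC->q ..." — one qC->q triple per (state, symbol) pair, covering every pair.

State merging on the prefix tree: take the shortest (then alphabetical) example prefix whose next move is undefined and point that move at state 0, else 1, else 2, ...; a target is out if some Accept/Reject pair would then sit in one state with the same input left (inseparable). If every existing state is out, open a new one.
a: 0a undefined. 0a->0: ok.
b: 0b undefined. 0b->0: no, c/bbbc meet in 0 with "c" left. Open state 1: 0b->1.
c: 0c undefined. 0c->0: no, c/acc meet in 0. 0c->1: ok.
ba: 1a undefined. 1a->0: no, acaa/ba meet in 0. 1a->1: no, c/ba meet in 1. Open state 2: 1a->2.
bb: 1b undefined. 1b->0: ok.
cc: 1c undefined. 1c->0: no, cca/acc meet in 0. 1c->1: no, cbab/acc meet in 1. 1c->2: ok.
cac: 2c undefined. 2c->0: ok.
cca: 2a undefined. 2a->0: no, acaa/caca meet in 0. 2a->1: ok.
abcb: 2b undefined. 2b->0: no, abcb/caca meet in 0. 2b->1: ok.
All examples now run through 3 states with every (state, symbol) defined. Accept strings end in {1}, Reject strings end in {0,2}; accept={1}.

states=3 start=0 accept={1} delta: 0a->0 0b->1 0c->1 1a->2 1b->0 1c->2 2a->1 2b->1 2c->0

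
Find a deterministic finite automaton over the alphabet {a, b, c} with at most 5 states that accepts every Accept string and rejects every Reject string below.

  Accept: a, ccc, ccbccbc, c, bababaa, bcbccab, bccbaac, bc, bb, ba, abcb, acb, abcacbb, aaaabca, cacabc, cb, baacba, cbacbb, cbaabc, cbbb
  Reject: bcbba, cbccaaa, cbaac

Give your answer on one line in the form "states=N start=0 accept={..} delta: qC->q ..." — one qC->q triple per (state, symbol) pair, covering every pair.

states=5 start=0 accept={0,1,2,3} delta: 0a->0 0b->0 0c->1 1a->0 1b->2 1c->0 2a->2 2b->3 2c->4 3a->4 3b->0 3c->0 4a->3 4b->0 4c->3

Fold the examples into a partial DFA from state 0: repeatedly fix the first undefined (state, symbol) met by the shortest-then-alphabetical prefix, trying targets in increasing order and rejecting any under which an Accept and a Reject string meet in one state with the same remainder; add a state when all current targets are rejected. Accepting states are where Accept strings end.
a: 0a undefined. 0a->0: ok.
b: 0b undefined. 0b->0: ok.
c: 0c undefined. 0c->0: no, a/bcbba meet in 0. Open state 1: 0c->1.
ca: 1a undefined. 1a->0: ok.
cb: 1b undefined. 1b->0: no, a/bcbba meet in 0. 1b->1: no, a/bcbba meet in 0. Open state 2: 1b->2.
cc: 1c undefined. 1c->0: ok.
cba: 2a undefined. 2a->0: no, ccc/cbaac meet in 1. 2a->1: no, ccc/cbaac meet in 1. 2a->2: ok.
cbb: 2b undefined. 2b->0: no, a/bcbba meet in 0. 2b->1: no, a/bcbba meet in 0. 2b->2: no, abcb/bcbba meet in 2. Open state 3: 2b->3.
cbc: 2c undefined. 2c->0: no, a/cbccaaa meet in 0. 2c->1: no, a/cbccaaa meet in 0. 2c->2: no, abcb/cbccaaa meet in 2. 2c->3: no, abcacbb/cbaac meet in 3. Open state 4: 2c->4.
cbbb: 3b undefined. 3b->0: ok.
cbcc: 4c undefined. 4c->0: no, a/cbccaaa meet in 0. 4c->1: no, a/cbccaaa meet in 0. 4c->2: no, abcb/cbccaaa meet in 2. 4c->3: ok.
bcbba: 3a undefined. 3a->0: no, a/bcbba meet in 0. 3a->1: no, a/cbccaaa meet in 0. 3a->2: no, abcb/bcbba meet in 2. 3a->3: no, abcacbb/bcbba meet in 3. 3a->4: ok.
cbacb: 4b undefined. 4b->0: ok.
cbaabc: 3c undefined. 3c->0: ok.
cbccaa: 4a undefined. 4a->0: no, a/cbccaaa meet in 0. 4a->1: no, a/cbccaaa meet in 0. 4a->2: no, abcb/cbccaaa meet in 2. 4a->3: ok.
All examples now run through 5 states with every (state, symbol) defined. Accept strings end in {0,1,2,3}, Reject strings end in {4}; accept={0,1,2,3}.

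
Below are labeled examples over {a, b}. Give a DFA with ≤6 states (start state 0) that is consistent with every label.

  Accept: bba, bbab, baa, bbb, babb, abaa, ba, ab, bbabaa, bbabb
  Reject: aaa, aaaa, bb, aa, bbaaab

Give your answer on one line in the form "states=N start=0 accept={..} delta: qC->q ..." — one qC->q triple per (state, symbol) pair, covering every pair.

states=4 start=0 accept={1,3} delta: 0a->0 0b->1 1a->1 1b->2 2a->3 2b->1 3a->1 3b->3

Grow the machine one transition at a time. Run the examples from 0; the earliest place one falls off (shortest prefix, ties alphabetical) gets sent to the lowest-numbered state that keeps every Accept/Reject pair distinguishable — a pair clashes when both reach the same state with identical unread suffix — and to a fresh state only if none does.
a: 0a undefined. 0a->0: ok.
b: 0b undefined. 0b->0: no, bba/aaa meet in 0. Open state 1: 0b->1.
ba: 1a undefined. 1a->0: no, baa/aaa meet in 0. 1a->1: ok.
bb: 1b undefined. 1b->0: no, bba/aaa meet in 0. 1b->1: no, bba/bb meet in 1. Open state 2: 1b->2.
bba: 2a undefined. 2a->0: no, bba/aaa meet in 0. 2a->1: no, bbab/bb meet in 2. 2a->2: no, bba/bb meet in 2. Open state 3: 2a->3.
bbb: 2b undefined. 2b->0: no, bbb/aaa meet in 0. 2b->1: ok.
bbaa: 3a undefined. 3a->0: no, baa/bbaaab meet in 1. 3a->1: ok.
bbab: 3b undefined. 3b->0: no, bbab/aaa meet in 0. 3b->1: no, bbabb/bb meet in 2. 3b->2: no, bbab/bb meet in 2. 3b->3: ok.
All examples now run through 4 states with every (state, symbol) defined. Accept strings end in {1,3}, Reject strings end in {0,2}; accept={1,3}.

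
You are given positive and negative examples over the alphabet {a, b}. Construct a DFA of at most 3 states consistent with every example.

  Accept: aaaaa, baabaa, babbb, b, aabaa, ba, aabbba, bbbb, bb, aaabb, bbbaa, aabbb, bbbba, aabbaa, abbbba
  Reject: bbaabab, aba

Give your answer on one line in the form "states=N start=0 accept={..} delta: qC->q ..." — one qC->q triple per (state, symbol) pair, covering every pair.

Grow the machine one transition at a time. Run the examples from 0; the earliest place one falls off (shortest prefix, ties alphabetical) gets sent to the lowest-numbered state that keeps every Accept/Reject pair distinguishable — a pair clashes when both reach the same state with identical unread suffix — and to a fresh state only if none does.
a: 0a undefined. 0a->0: no, ba/aba meet in 0 with "ba" left. Open state 1: 0a->1.
b: 0b undefined. 0b->0: ok.
aa: 1a undefined. 1a->0: ok.
ab: 1b undefined. 1b->0: no, aaaaa/aba meet in 1. 1b->1: no, aaaaa/bbaabab meet in 1. Open state 2: 1b->2.
aba: 2a undefined. 2a->0: no, baabaa/aba meet in 0. 2a->1: no, aaaaa/aba meet in 1. 2a->2: ok.
abb: 2b undefined. 2b->0: ok.
All examples now run through 3 states with every (state, symbol) defined. Accept strings end in {0,1}, Reject strings end in {2}; accept={0,1}.

states=3 start=0 accept={0,1} delta: 0a->1 0b->0 1a->0 1b->2 2a->2 2b->0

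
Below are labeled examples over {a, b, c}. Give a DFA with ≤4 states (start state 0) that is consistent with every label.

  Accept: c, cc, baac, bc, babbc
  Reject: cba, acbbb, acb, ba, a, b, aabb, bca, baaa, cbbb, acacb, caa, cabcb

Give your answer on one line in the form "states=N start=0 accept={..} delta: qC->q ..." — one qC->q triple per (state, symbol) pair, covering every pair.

Grow the machine one transition at a time. Run the examples from 0; the earliest place one falls off (shortest prefix, ties alphabetical) gets sent to the lowest-numbered state that keeps every Accept/Reject pair distinguishable — a pair clashes when both reach the same state with identical unread suffix — and to a fresh state only if none does.
a: 0a undefined. 0a->0: ok.
b: 0b undefined. 0b->0: ok.
c: 0c undefined. 0c->0: no, c/cba meet in 0. Open state 1: 0c->1.
ca: 1a undefined. 1a->0: ok.
cb: 1b undefined. 1b->0: ok.
cc: 1c undefined. 1c->0: no, cc/cba meet in 0. 1c->1: ok.
All examples now run through 2 states with every (state, symbol) defined. Accept strings end in {1}, Reject strings end in {0}; accept={1}.

states=2 start=0 accept={1} delta: 0a->0 0b->0 0c->1 1a->0 1b->0 1c->1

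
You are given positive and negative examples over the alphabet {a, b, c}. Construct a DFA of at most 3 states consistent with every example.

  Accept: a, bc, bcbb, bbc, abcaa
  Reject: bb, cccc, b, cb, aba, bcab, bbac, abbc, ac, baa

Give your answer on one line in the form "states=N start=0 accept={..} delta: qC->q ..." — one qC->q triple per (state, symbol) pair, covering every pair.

Grow the machine one transition at a time. Run the examples from 0; the earliest place one falls off (shortest prefix, ties alphabetical) gets sent to the lowest-numbered state that keeps every Accept/Reject pair distinguishable — a pair clashes when both reach the same state with identical unread suffix — and to a fresh state only if none does.
a: 0a undefined. 0a->0: no, bbc/abbc meet in 0 with "bbc" left. Open state 1: 0a->1.
b: 0b undefined. 0b->0: ok.
c: 0c undefined. 0c->0: no, bc/bb meet in 0. 0c->1: ok.
ab: 1b undefined. 1b->0: no, a/aba meet in 1. 1b->1: no, a/cb meet in 1. Open state 2: 1b->2.
ac: 1c undefined. 1c->0: ok.
aba: 2a undefined. 2a->0: ok.
abb: 2b undefined. 2b->0: no, a/abbc meet in 1. 2b->1: ok.
abc: 2c undefined. 2c->0: no, abcaa/baa meet in 1 with "a" left. 2c->1: ok.
baa: 1a undefined. 1a->0: ok.
All examples now run through 3 states with every (state, symbol) defined. Accept strings end in {1}, Reject strings end in {0,2}; accept={1}.

states=3 start=0 accept={1} delta: 0a->1 0b->0 0c->1 1a->0 1b->2 1c->0 2a->0 2b->1 2c->1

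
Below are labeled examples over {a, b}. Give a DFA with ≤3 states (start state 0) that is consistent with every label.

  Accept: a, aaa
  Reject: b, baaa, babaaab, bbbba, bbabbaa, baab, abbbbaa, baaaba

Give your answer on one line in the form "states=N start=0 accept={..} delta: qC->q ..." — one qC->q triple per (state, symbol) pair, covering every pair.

Grow the machine one transition at a time. Run the examples from 0; the earliest place one falls off (shortest prefix, ties alphabetical) gets sent to the lowest-numbered state that keeps every Accept/Reject pair distinguishable — a pair clashes when both reach the same state with identical unread suffix — and to a fresh state only if none does.
a: 0a undefined. 0a->0: ok.
b: 0b undefined. 0b->0: no, a/b meet in 0. Open state 1: 0b->1.
ba: 1a undefined. 1a->0: no, a/baaa meet in 0. 1a->1: ok.
bb: 1b undefined. 1b->0: no, a/bbbba meet in 0. 1b->1: ok.
All examples now run through 2 states with every (state, symbol) defined. Accept strings end in {0}, Reject strings end in {1}; accept={0}.

states=2 start=0 accept={0} delta: 0a->0 0b->1 1a->1 1b->1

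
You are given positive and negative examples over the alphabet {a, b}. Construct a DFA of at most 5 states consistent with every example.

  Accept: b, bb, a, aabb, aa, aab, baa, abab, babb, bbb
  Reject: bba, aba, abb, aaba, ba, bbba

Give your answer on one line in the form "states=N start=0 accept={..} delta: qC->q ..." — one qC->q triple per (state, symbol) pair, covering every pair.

Fold the examples into a partial DFA from state 0: repeatedly fix the first undefined (state, symbol) met by the shortest-then-alphabetical prefix, trying targets in increasing order and rejecting any under which an Accept and a Reject string meet in one state with the same remainder; add a state when all current targets are rejected. Accepting states are where Accept strings end.
a: 0a undefined. 0a->0: no, bb/abb meet in 0 with "bb" left. Open state 1: 0a->1.
b: 0b undefined. 0b->0: no, a/bba meet in 1. 0b->1: no, aa/ba meet in 1 with "a" left. Open state 2: 0b->2.
aa: 1a undefined. 1a->0: ok.
ab: 1b undefined. 1b->0: no, b/abb meet in 2. 1b->1: no, a/abb meet in 1. 1b->2: no, bb/abb meet in 2 with "b" left. Open state 3: 1b->3.
ba: 2a undefined. 2a->0: no, aa/aaba meet in 0. 2a->1: no, a/aaba meet in 1. 2a->2: no, b/aaba meet in 2. 2a->3: no, baa/aba meet in 3 with "a" left. Open state 4: 2a->4.
bb: 2b undefined. 2b->0: no, a/bba meet in 1. 2b->1: no, aa/bba meet in 0. 2b->2: ok.
aba: 3a undefined. 3a->0: no, aa/aba meet in 0. 3a->1: no, a/aba meet in 1. 3a->2: no, b/aba meet in 2. 3a->3: no, abab/abb meet in 3 with "b" left. 3a->4: ok.
abb: 3b undefined. 3b->0: no, aa/abb meet in 0. 3b->1: no, a/abb meet in 1. 3b->2: no, b/abb meet in 2. 3b->3: ok.
baa: 4a undefined. 4a->0: ok.
bab: 4b undefined. 4b->0: ok.
All examples now run through 5 states with every (state, symbol) defined. Accept strings end in {0,1,2}, Reject strings end in {3,4}; accept={0,1,2}.

states=5 start=0 accept={0,1,2} delta: 0a->1 0b->2 1a->0 1b->3 2a->4 2b->2 3a->4 3b->3 4a->0 4b->0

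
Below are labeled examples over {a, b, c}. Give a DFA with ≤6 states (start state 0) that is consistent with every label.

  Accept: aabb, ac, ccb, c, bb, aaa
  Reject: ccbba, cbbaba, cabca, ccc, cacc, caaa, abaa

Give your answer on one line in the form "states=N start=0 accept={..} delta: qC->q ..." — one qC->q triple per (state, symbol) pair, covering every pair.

Fold the examples into a partial DFA from state 0: repeatedly fix the first undefined (state, symbol) met by the shortest-then-alphabetical prefix, trying targets in increasing order and rejecting any under which an Accept and a Reject string meet in one state with the same remainder; add a state when all current targets are rejected. Accepting states are where Accept strings end.
a: 0a undefined. 0a->0: ok.
b: 0b undefined. 0b->0: no, aabb/abaa meet in 0. Open state 1: 0b->1.
c: 0c undefined. 0c->0: no, ac/ccc meet in 0. 0c->1: ok.
bb: 1b undefined. 1b->0: ok.
ca: 1a undefined. 1a->0: no, aabb/cbbaba meet in 0. 1a->1: no, aabb/cbbaba meet in 0. Open state 2: 1a->2.
cc: 1c undefined. 1c->0: no, aabb/ccbba meet in 0. 1c->1: no, ac/ccc meet in 1. 1c->2: ok.
caa: 2a undefined. 2a->0: no, aabb/caaa meet in 0. 2a->1: no, ac/abaa meet in 1. 2a->2: ok.
cab: 2b undefined. 2b->0: no, aabb/cbbaba meet in 0. 2b->1: no, aabb/ccbba meet in 0. 2b->2: no, ccb/ccbba meet in 2. Open state 3: 2b->3.
cac: 2c undefined. 2c->0: no, aabb/ccc meet in 0. 2c->1: no, ac/ccc meet in 1. 2c->2: ok.
cabc: 3c undefined. 3c->0: no, aabb/cabca meet in 0. 3c->1: ok.
ccbb: 3b undefined. 3b->0: no, aabb/ccbba meet in 0. 3b->1: ok.
cbbaba: 3a undefined. 3a->0: no, aabb/cbbaba meet in 0. 3a->1: no, ac/cbbaba meet in 1. 3a->2: ok.
All examples now run through 4 states with every (state, symbol) defined. Accept strings end in {0,1,3}, Reject strings end in {2}; accept={0,1,3}.

states=4 start=0 accept={0,1,3} delta: 0a->0 0b->1 0c->1 1a->2 1b->0 1c->2 2a->2 2b->3 2c->2 3a->2 3b->1 3c->1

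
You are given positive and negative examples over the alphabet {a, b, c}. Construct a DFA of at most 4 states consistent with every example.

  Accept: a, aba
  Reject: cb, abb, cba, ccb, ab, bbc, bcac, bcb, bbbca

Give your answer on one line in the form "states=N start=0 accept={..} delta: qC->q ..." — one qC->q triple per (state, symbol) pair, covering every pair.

states=3 start=0 accept={0} delta: 0a->0 0b->1 0c->1 1a->0 1b->2 1c->0 2a->1 2b->2 2c->2

Fold the examples into a partial DFA from state 0: repeatedly fix the first undefined (state, symbol) met by the shortest-then-alphabetical prefix, trying targets in increasing order and rejecting any under which an Accept and a Reject string meet in one state with the same remainder; add a state when all current targets are rejected. Accepting states are where Accept strings end.
a: 0a undefined. 0a->0: ok.
b: 0b undefined. 0b->0: no, a/abb meet in 0. Open state 1: 0b->1.
c: 0c undefined. 0c->0: no, aba/cba meet in 1 with "a" left. 0c->1: ok.
bb: 1b undefined. 1b->0: no, a/cb meet in 0. 1b->1: no, aba/cba meet in 1 with "a" left. Open state 2: 1b->2.
bc: 1c undefined. 1c->0: ok.
aba: 1a undefined. 1a->0: ok.
bbb: 2b undefined. 2b->0: no, a/bbbca meet in 0. 2b->1: no, a/bbbca meet in 0. 2b->2: ok.
bbc: 2c undefined. 2c->0: no, a/bbc meet in 0. 2c->1: no, a/bbbca meet in 0. 2c->2: ok.
cba: 2a undefined. 2a->0: no, a/cba meet in 0. 2a->1: ok.
All examples now run through 3 states with every (state, symbol) defined. Accept strings end in {0}, Reject strings end in {1,2}; accept={0}.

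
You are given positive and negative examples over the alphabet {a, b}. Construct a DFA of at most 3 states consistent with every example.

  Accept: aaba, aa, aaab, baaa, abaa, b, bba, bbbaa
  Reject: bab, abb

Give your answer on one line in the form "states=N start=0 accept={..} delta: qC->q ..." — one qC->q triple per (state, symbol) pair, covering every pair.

State merging on the prefix tree: take the shortest (then alphabetical) example prefix whose next move is undefined and point that move at state 0, else 1, else 2, ...; a target is out if some Accept/Reject pair would then sit in one state with the same input left (inseparable). If every existing state is out, open a new one.
a: 0a undefined. 0a->0: ok.
b: 0b undefined. 0b->0: no, aaba/bab meet in 0. Open state 1: 0b->1.
ba: 1a undefined. 1a->0: no, aaab/bab meet in 1. 1a->1: ok.
bb: 1b undefined. 1b->0: no, aa/bab meet in 0. 1b->1: no, aaba/bab meet in 1. Open state 2: 1b->2.
bba: 2a undefined. 2a->0: ok.
bbb: 2b undefined. 2b->0: ok.
All examples now run through 3 states with every (state, symbol) defined. Accept strings end in {0,1}, Reject strings end in {2}; accept={0,1}.

states=3 start=0 accept={0,1} delta: 0a->0 0b->1 1a->1 1b->2 2a->0 2b->0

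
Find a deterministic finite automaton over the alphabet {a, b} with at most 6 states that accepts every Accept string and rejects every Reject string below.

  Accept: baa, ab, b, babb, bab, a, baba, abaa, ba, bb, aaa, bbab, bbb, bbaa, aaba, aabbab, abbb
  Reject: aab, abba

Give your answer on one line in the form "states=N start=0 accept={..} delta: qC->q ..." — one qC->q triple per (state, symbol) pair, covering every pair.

states=6 start=0 accept={0,1,2,3,5} delta: 0a->1 0b->0 1a->2 1b->3 2a->0 2b->4 3a->0 3b->5 4a->0 4b->0 5a->4 5b->0

State merging on the prefix tree: take the shortest (then alphabetical) example prefix whose next move is undefined and point that move at state 0, else 1, else 2, ...; a target is out if some Accept/Reject pair would then sit in one state with the same input left (inseparable). If every existing state is out, open a new one.
a: 0a undefined. 0a->0: no, ab/aab meet in 0 with "b" left. Open state 1: 0a->1.
b: 0b undefined. 0b->0: ok.
aa: 1a undefined. 1a->0: no, baa/aab meet in 0. 1a->1: no, ab/aab meet in 1 with "b" left. Open state 2: 1a->2.
ab: 1b undefined. 1b->0: no, a/abba meet in 1. 1b->1: no, baa/abba meet in 2. 1b->2: no, babb/aab meet in 2 with "b" left. Open state 3: 1b->3.
aaa: 2a undefined. 2a->0: ok.
aab: 2b undefined. 2b->0: no, b/aab meet in 0. 2b->1: no, a/aab meet in 1. 2b->2: no, baa/aab meet in 2. 2b->3: no, ab/aab meet in 3. Open state 4: 2b->4.
aba: 3a undefined. 3a->0: ok.
abb: 3b undefined. 3b->0: no, a/abba meet in 1. 3b->1: no, baa/abba meet in 2. 3b->2: no, b/abba meet in 0. 3b->3: no, b/abba meet in 0. 3b->4: no, babb/aab meet in 4. Open state 5: 3b->5.
aaba: 4a undefined. 4a->0: ok.
aabb: 4b undefined. 4b->0: ok.
abba: 5a undefined. 5a->0: no, b/abba meet in 0. 5a->1: no, a/abba meet in 1. 5a->2: no, baa/abba meet in 2. 5a->3: no, ab/abba meet in 3. 5a->4: ok.
abbb: 5b undefined. 5b->0: ok.
All examples now run through 6 states with every (state, symbol) defined. Accept strings end in {0,1,2,3,5}, Reject strings end in {4}; accept={0,1,2,3,5}.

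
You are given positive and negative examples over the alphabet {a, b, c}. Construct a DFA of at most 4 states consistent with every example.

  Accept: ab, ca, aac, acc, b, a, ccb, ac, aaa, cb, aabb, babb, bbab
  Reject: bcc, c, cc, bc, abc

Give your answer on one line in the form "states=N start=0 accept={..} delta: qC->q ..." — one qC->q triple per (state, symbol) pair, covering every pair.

State merging on the prefix tree: take the shortest (then alphabetical) example prefix whose next move is undefined and point that move at state 0, else 1, else 2, ...; a target is out if some Accept/Reject pair would then sit in one state with the same input left (inseparable). If every existing state is out, open a new one.
a: 0a undefined. 0a->0: no, aac/c meet in 0 with "c" left. Open state 1: 0a->1.
b: 0b undefined. 0b->0: ok.
c: 0c undefined. 0c->0: no, b/bcc meet in 0. 0c->1: no, a/c meet in 1. Open state 2: 0c->2.
aa: 1a undefined. 1a->0: no, aac/c meet in 2. 1a->1: ok.
ab: 1b undefined. 1b->0: ok.
ac: 1c undefined. 1c->0: no, acc/c meet in 2. 1c->1: ok.
ca: 2a undefined. 2a->0: ok.
cb: 2b undefined. 2b->0: ok.
cc: 2c undefined. 2c->0: no, ab/bcc meet in 0. 2c->1: no, aac/bcc meet in 1. 2c->2: ok.
All examples now run through 3 states with every (state, symbol) defined. Accept strings end in {0,1}, Reject strings end in {2}; accept={0,1}.

states=3 start=0 accept={0,1} delta: 0a->1 0b->0 0c->2 1a->1 1b->0 1c->1 2a->0 2b->0 2c->2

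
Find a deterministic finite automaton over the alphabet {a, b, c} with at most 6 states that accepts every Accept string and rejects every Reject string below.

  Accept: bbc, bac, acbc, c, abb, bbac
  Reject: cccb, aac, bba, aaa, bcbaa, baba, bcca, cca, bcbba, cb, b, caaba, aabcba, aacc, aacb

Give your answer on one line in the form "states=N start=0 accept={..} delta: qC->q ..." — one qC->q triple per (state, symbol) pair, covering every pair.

Fold the examples into a partial DFA from state 0: repeatedly fix the first undefined (state, symbol) met by the shortest-then-alphabetical prefix, trying targets in increasing order and rejecting any under which an Accept and a Reject string meet in one state with the same remainder; add a state when all current targets are rejected. Accepting states are where Accept strings end.
a: 0a undefined. 0a->0: no, c/aac meet in 0 with "c" left. Open state 1: 0a->1.
b: 0b undefined. 0b->0: ok.
c: 0c undefined. 0c->0: no, bbc/cccb meet in 0. 0c->1: no, bbc/bba meet in 1. Open state 2: 0c->2.
aa: 1a undefined. 1a->0: no, bbc/aac meet in 2. 1a->1: no, bac/aac meet in 1 with "c" left. 1a->2: ok.
ab: 1b undefined. 1b->0: no, abb/b meet in 0. 1b->1: no, bbc/baba meet in 2. 1b->2: no, abb/cb meet in 2 with "b" left. Open state 3: 1b->3.
ac: 1c undefined. 1c->0: no, bac/b meet in 0. 1c->1: no, bac/bba meet in 1. 1c->2: ok.
ca: 2a undefined. 2a->0: ok.
cb: 2b undefined. 2b->0: no, bbc/bcbaa meet in 2. 2b->1: no, bbc/aabcba meet in 2. 2b->2: no, bbc/cb meet in 2. 2b->3: ok.
cc: 2c undefined. 2c->0: no, bbc/aacc meet in 2. 2c->1: no, bbc/bcca meet in 2. 2c->2: no, bbc/aac meet in 2. 2c->3: no, acbc/aacc meet in 3 with "c" left. Open state 4: 2c->4.
abb: 3b undefined. 3b->0: no, abb/aaa meet in 0. 3b->1: no, bbc/bcbba meet in 2. 3b->2: ok.
cca: 4a undefined. 4a->0: ok.
ccc: 4c undefined. 4c->0: ok.
aabc: 3c undefined. 3c->0: no, acbc/cccb meet in 0. 3c->1: no, acbc/bba meet in 1. 3c->2: ok.
aacb: 4b undefined. 4b->0: ok.
baba: 3a undefined. 3a->0: ok.
All examples now run through 5 states with every (state, symbol) defined. Accept strings end in {2}, Reject strings end in {0,1,3,4}; accept={2}.

states=5 start=0 accept={2} delta: 0a->1 0b->0 0c->2 1a->2 1b->3 1c->2 2a->0 2b->3 2c->4 3a->0 3b->2 3c->2 4a->0 4b->0 4c->0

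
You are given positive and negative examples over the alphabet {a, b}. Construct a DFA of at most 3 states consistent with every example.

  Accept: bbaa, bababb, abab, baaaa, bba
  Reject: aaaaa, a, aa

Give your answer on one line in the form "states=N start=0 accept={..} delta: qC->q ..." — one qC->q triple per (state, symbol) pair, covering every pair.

states=2 start=0 accept={1} delta: 0a->0 0b->1 1a->1 1b->1

State merging on the prefix tree: take the shortest (then alphabetical) example prefix whose next move is undefined and point that move at state 0, else 1, else 2, ...; a target is out if some Accept/Reject pair would then sit in one state with the same input left (inseparable). If every existing state is out, open a new one.
a: 0a undefined. 0a->0: ok.
b: 0b undefined. 0b->0: no, bbaa/aaaaa meet in 0. Open state 1: 0b->1.
ba: 1a undefined. 1a->0: no, baaaa/aaaaa meet in 0. 1a->1: ok.
bb: 1b undefined. 1b->0: no, bbaa/aaaaa meet in 0. 1b->1: ok.
All examples now run through 2 states with every (state, symbol) defined. Accept strings end in {1}, Reject strings end in {0}; accept={1}.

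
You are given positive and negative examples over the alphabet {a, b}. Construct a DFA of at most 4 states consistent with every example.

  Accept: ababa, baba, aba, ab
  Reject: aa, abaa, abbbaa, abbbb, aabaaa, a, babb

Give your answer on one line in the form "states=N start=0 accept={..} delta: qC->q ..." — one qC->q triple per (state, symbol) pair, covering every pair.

states=3 start=0 accept={1,2} delta: 0a->0 0b->1 1a->2 1b->0 2a->0 2b->1

State merging on the prefix tree: take the shortest (then alphabetical) example prefix whose next move is undefined and point that move at state 0, else 1, else 2, ...; a target is out if some Accept/Reject pair would then sit in one state with the same input left (inseparable). If every existing state is out, open a new one.
a: 0a undefined. 0a->0: ok.
b: 0b undefined. 0b->0: no, ababa/aa meet in 0. Open state 1: 0b->1.
ba: 1a undefined. 1a->0: no, ababa/aa meet in 0. 1a->1: no, aba/abaa meet in 1. Open state 2: 1a->2.
abb: 1b undefined. 1b->0: ok.
bab: 2b undefined. 2b->0: no, ababa/aa meet in 0. 2b->1: ok.
abaa: 2a undefined. 2a->0: ok.
All examples now run through 3 states with every (state, symbol) defined. Accept strings end in {1,2}, Reject strings end in {0}; accept={1,2}.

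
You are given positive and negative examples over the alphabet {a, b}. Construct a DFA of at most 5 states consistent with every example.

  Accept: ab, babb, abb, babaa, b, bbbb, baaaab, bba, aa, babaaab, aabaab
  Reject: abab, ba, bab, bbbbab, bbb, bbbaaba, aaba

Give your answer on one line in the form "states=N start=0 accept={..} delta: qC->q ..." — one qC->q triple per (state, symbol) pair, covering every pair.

states=5 start=0 accept={0,1,3} delta: 0a->0 0b->1 1a->2 1b->3 2a->0 2b->4 3a->0 3b->4 4a->0 4b->1

Fold the examples into a partial DFA from state 0: repeatedly fix the first undefined (state, symbol) met by the shortest-then-alphabetical prefix, trying targets in increasing order and rejecting any under which an Accept and a Reject string meet in one state with the same remainder; add a state when all current targets are rejected. Accepting states are where Accept strings end.
a: 0a undefined. 0a->0: ok.
b: 0b undefined. 0b->0: no, ab/abab meet in 0. Open state 1: 0b->1.
ba: 1a undefined. 1a->0: no, ab/abab meet in 1. 1a->1: no, ab/ba meet in 1. Open state 2: 1a->2.
bb: 1b undefined. 1b->0: no, ab/bbbbab meet in 1. 1b->1: no, ab/bbb meet in 1. 1b->2: no, abb/ba meet in 2. Open state 3: 1b->3.
baa: 2a undefined. 2a->0: ok.
bab: 2b undefined. 2b->0: no, babaa/abab meet in 0. 2b->1: no, ab/abab meet in 1. 2b->2: no, babb/abab meet in 2. 2b->3: no, babb/bbb meet in 3 with "b" left. Open state 4: 2b->4.
bba: 3a undefined. 3a->0: ok.
bbb: 3b undefined. 3b->0: no, bba/bbb meet in 0. 3b->1: no, ab/bbbbab meet in 1. 3b->2: no, bbbb/abab meet in 4. 3b->3: no, ab/bbbbab meet in 1. 3b->4: ok.
baba: 4a undefined. 4a->0: ok.
babb: 4b undefined. 4b->0: no, ab/bbbbab meet in 1. 4b->1: ok.
All examples now run through 5 states with every (state, symbol) defined. Accept strings end in {0,1,3}, Reject strings end in {2,4}; accept={0,1,3}.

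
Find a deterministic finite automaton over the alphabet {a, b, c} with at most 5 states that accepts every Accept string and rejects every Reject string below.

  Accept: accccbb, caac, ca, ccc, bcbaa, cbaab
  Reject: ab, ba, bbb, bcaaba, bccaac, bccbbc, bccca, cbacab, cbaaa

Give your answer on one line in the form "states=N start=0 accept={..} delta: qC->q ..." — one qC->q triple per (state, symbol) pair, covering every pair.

states=5 start=0 accept={1,2,4} delta: 0a->0 0b->0 0c->1 1a->1 1b->2 1c->2 2a->3 2b->3 2c->2 3a->4 3b->4 3c->0 4a->0 4b->1 4c->0

Grow the machine one transition at a time. Run the examples from 0; the earliest place one falls off (shortest prefix, ties alphabetical) gets sent to the lowest-numbered state that keeps every Accept/Reject pair distinguishable — a pair clashes when both reach the same state with identical unread suffix — and to a fresh state only if none does.
a: 0a undefined. 0a->0: ok.
b: 0b undefined. 0b->0: ok.
c: 0c undefined. 0c->0: no, accccbb/ab meet in 0. Open state 1: 0c->1.
ca: 1a undefined. 1a->0: no, ca/ab meet in 0. 1a->1: ok.
cb: 1b undefined. 1b->0: no, bcbaa/ab meet in 0. 1b->1: no, ca/bcaaba meet in 1. Open state 2: 1b->2.
cc: 1c undefined. 1c->0: no, accccbb/ab meet in 0. 1c->1: no, caac/bccaac meet in 1. 1c->2: ok.
cba: 2a undefined. 2a->0: no, caac/cbacab meet in 2. 2a->1: no, caac/bccaac meet in 2. 2a->2: no, caac/bcaaba meet in 2. Open state 3: 2a->3.
ccc: 2c undefined. 2c->0: no, ccc/ab meet in 0. 2c->1: no, ca/bccca meet in 1. 2c->2: ok.
bccb: 2b undefined. 2b->0: no, accccbb/ab meet in 0. 2b->1: no, accccbb/bccbbc meet in 2. 2b->2: no, accccbb/bccbbc meet in 2. 2b->3: ok.
cbaa: 3a undefined. 3a->0: no, ca/bccaac meet in 1. 3a->1: no, caac/bccaac meet in 2. 3a->2: no, caac/bccaac meet in 2. 3a->3: no, bcbaa/bcaaba meet in 3. Open state 4: 3a->4.
cbac: 3c undefined. 3c->0: ok.
bccbb: 3b undefined. 3b->0: no, accccbb/ab meet in 0. 3b->1: no, caac/bccbbc meet in 2. 3b->2: no, accccbb/bccbbc meet in 2. 3b->3: no, accccbb/bcaaba meet in 3. 3b->4: ok.
cbaaa: 4a undefined. 4a->0: ok.
cbaab: 4b undefined. 4b->0: no, cbaab/ab meet in 0. 4b->1: ok.
bccaac: 4c undefined. 4c->0: ok.
All examples now run through 5 states with every (state, symbol) defined. Accept strings end in {1,2,4}, Reject strings end in {0,3}; accept={1,2,4}.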